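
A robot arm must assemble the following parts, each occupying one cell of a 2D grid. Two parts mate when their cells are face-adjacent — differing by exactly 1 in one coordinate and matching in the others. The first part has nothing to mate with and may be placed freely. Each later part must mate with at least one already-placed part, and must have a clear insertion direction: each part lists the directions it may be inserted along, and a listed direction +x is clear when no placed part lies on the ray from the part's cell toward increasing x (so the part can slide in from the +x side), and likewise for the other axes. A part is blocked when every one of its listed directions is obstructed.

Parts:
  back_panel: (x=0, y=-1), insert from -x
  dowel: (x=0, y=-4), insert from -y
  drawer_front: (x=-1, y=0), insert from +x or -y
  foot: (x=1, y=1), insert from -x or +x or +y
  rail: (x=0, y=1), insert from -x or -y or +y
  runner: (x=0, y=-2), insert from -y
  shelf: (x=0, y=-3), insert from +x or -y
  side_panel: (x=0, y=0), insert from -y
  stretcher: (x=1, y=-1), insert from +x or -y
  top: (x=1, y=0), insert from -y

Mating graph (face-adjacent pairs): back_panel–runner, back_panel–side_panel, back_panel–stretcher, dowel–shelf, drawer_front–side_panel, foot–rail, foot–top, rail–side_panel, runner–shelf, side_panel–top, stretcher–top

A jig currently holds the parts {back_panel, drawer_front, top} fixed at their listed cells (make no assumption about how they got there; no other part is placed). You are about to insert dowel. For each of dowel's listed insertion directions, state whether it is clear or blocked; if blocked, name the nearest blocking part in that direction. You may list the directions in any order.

-y: ray from dowel(0, -4) has no placed part ⇒ clear

-y: clear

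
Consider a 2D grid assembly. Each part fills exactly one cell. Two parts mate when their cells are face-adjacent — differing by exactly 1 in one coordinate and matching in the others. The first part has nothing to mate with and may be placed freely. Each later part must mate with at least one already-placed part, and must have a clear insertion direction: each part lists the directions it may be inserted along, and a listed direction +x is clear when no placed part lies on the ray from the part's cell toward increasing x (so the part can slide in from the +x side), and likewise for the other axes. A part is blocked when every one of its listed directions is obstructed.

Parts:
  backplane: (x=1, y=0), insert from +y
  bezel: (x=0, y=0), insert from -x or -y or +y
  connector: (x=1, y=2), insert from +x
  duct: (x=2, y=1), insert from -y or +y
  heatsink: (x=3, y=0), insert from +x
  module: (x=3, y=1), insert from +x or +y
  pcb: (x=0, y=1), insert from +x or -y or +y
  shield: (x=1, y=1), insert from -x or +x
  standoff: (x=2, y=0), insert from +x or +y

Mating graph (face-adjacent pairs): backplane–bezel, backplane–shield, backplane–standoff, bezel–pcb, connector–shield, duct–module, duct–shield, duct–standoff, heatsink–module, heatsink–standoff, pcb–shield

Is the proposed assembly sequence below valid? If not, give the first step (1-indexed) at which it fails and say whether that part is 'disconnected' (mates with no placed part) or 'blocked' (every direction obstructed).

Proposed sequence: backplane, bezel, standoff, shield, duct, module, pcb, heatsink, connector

1. backplane@(1, 0) [+y clear] — {backplane}
2. bezel@(0, 0) [-x clear] — {backplane, bezel}
3. standoff@(2, 0) [+x clear] — {backplane, bezel, standoff}
4. shield@(1, 1) [-x clear] — {backplane, bezel, shield, standoff}
5. duct@(2, 1) [+y clear] — {backplane, bezel, duct, shield, standoff}
6. module@(3, 1) [+x clear] — {backplane, bezel, duct, module, shield, standoff}
7. pcb@(0, 1) [+y clear] — {backplane, bezel, duct, module, pcb, shield, standoff}
8. heatsink@(3, 0) [+x clear] — {backplane, bezel, duct, heatsink, module, pcb, shield, standoff}
9. connector@(1, 2) [+x clear] — {backplane, bezel, connector, duct, heatsink, module, pcb, shield, standoff}

Valid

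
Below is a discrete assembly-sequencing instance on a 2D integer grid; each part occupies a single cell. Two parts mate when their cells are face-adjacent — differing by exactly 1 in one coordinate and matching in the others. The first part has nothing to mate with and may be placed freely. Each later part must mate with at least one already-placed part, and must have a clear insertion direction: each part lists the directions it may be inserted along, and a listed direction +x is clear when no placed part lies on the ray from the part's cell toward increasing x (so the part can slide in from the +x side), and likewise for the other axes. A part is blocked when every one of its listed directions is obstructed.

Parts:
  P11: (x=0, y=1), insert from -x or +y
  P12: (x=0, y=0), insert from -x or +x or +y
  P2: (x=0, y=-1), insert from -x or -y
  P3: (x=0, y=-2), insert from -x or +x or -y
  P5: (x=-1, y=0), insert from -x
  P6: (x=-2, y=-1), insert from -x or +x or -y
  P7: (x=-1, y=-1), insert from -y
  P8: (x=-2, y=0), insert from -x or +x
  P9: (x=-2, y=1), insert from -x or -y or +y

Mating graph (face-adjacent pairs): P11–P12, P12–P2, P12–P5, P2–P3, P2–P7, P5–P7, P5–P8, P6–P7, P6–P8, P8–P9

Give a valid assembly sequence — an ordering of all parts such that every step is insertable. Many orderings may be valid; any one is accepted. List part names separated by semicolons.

1. P6@(-2, -1) [-x clear] — {P6}
2. P7@(-1, -1) [-y clear] — {P6, P7}
3. P5@(-1, 0) [-x clear] — {P5, P6, P7}
4. P12@(0, 0) [+x clear] — {P12, P5, P6, P7}
5. P8@(-2, 0) [-x clear] — {P12, P5, P6, P7, P8}
6. P9@(-2, 1) [-x clear] — {P12, P5, P6, P7, P8, P9}
7. P11@(0, 1) [+y clear] — {P11, P12, P5, P6, P7, P8, P9}
8. P2@(0, -1) [-y clear] — {P11, P12, P2, P5, P6, P7, P8, P9}
9. P3@(0, -2) [-x clear] — {P11, P12, P2, P3, P5, P6, P7, P8, P9}

P6; P7; P5; P12; P8; P9; P11; P2; P3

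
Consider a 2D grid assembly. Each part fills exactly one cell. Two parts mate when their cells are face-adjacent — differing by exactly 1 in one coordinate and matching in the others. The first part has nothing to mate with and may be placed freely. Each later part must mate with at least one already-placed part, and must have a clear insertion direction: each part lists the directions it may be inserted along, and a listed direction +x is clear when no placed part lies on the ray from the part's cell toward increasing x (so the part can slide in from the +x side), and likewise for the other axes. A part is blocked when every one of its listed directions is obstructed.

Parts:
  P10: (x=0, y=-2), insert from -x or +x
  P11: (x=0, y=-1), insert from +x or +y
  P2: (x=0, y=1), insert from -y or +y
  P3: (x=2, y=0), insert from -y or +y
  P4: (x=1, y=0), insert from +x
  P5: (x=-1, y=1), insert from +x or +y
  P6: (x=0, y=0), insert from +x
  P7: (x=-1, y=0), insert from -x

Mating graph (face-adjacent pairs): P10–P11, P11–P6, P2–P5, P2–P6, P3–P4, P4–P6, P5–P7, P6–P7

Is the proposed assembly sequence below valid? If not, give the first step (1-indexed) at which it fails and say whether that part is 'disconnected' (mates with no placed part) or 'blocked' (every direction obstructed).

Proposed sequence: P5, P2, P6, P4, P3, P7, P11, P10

1. P5@(-1, 1) [+x clear] — {P5}
2. P2@(0, 1) [-y clear] — {P2, P5}
3. P6@(0, 0) [+x clear] — {P2, P5, P6}
4. P4@(1, 0) [+x clear] — {P2, P4, P5, P6}
5. P3@(2, 0) [-y clear] — {P2, P3, P4, P5, P6}
6. P7@(-1, 0) [-x clear] — {P2, P3, P4, P5, P6, P7}
7. P11@(0, -1) [+x clear] — {P11, P2, P3, P4, P5, P6, P7}
8. P10@(0, -2) [-x clear] — {P10, P11, P2, P3, P4, P5, P6, P7}

Valid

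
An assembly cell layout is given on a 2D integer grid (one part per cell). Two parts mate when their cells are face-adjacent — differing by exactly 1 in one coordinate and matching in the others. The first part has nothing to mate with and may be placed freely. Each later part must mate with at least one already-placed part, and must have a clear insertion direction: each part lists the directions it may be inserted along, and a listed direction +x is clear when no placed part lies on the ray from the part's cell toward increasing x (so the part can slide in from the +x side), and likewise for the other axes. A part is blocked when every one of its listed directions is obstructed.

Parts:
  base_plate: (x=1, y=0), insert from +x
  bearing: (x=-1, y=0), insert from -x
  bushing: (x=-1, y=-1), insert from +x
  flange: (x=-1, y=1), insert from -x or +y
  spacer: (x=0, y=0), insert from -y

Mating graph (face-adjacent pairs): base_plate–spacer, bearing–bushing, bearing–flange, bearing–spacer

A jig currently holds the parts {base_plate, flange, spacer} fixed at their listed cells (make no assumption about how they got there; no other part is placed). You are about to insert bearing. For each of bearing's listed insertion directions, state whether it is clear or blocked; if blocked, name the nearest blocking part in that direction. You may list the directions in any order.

-x: clear

-x: ray from bearing(-1, 0) has no placed part ⇒ clear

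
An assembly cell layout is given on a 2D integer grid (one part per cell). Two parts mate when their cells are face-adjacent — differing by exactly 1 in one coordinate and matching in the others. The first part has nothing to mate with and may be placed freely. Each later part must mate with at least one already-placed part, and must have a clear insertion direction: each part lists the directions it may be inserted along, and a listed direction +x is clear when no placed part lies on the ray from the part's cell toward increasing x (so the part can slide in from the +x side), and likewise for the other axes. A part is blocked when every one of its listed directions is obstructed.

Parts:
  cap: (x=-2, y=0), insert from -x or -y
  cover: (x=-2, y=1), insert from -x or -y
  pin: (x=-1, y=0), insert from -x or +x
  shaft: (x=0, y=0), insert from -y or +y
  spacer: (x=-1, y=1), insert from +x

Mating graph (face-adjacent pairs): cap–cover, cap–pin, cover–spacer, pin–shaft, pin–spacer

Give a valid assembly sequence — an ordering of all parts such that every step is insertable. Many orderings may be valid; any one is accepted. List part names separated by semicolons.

1. pin@(-1, 0) [-x clear] — {pin}
2. spacer@(-1, 1) [+x clear] — {pin, spacer}
3. cover@(-2, 1) [-x clear] — {cover, pin, spacer}
4. shaft@(0, 0) [-y clear] — {cover, pin, shaft, spacer}
5. cap@(-2, 0) [-x clear] — {cap, cover, pin, shaft, spacer}

pin; spacer; cover; shaft; cap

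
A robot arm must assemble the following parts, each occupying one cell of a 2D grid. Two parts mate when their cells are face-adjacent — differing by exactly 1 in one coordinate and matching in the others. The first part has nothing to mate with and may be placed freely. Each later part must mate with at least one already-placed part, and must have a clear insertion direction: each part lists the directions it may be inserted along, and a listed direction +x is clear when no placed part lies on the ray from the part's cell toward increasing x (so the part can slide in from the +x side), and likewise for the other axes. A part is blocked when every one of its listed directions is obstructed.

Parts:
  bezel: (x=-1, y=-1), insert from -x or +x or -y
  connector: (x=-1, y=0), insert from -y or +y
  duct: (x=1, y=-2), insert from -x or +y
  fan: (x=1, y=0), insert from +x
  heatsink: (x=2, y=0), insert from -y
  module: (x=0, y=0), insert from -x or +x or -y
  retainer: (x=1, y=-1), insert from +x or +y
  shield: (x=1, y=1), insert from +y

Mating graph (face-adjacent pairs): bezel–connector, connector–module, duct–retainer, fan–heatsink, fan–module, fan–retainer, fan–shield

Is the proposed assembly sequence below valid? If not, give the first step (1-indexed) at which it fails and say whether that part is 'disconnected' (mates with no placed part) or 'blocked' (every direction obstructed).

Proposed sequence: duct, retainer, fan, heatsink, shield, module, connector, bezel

1. duct@(1, -2) [-x clear] — {duct}
2. retainer@(1, -1) [+x clear] — {duct, retainer}
3. fan@(1, 0) [+x clear] — {duct, fan, retainer}
4. heatsink@(2, 0) [-y clear] — {duct, fan, heatsink, retainer}
5. shield@(1, 1) [+y clear] — {duct, fan, heatsink, retainer, shield}
6. module@(0, 0) [-x clear] — {duct, fan, heatsink, module, retainer, shield}
7. connector@(-1, 0) [-y clear] — {connector, duct, fan, heatsink, module, retainer, shield}
8. bezel@(-1, -1) [-x clear] — {bezel, connector, duct, fan, heatsink, module, retainer, shield}

Valid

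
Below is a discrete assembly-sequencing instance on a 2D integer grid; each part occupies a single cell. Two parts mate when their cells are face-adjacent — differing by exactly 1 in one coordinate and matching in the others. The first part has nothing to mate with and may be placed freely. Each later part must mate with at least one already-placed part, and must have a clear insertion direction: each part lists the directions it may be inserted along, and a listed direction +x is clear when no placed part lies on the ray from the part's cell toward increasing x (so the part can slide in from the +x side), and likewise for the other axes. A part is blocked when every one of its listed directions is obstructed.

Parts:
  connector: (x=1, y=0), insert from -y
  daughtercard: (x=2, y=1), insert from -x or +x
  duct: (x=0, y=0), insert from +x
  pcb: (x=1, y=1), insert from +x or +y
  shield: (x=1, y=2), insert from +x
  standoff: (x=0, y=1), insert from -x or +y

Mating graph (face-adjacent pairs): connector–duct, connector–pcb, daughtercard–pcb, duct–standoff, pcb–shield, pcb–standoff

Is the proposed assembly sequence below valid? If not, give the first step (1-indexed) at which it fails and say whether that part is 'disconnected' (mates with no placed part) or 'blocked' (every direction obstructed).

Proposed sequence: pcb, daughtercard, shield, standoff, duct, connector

Valid

1. pcb@(1, 1) [+x clear] — {pcb}
2. daughtercard@(2, 1) [+x clear] — {daughtercard, pcb}
3. shield@(1, 2) [+x clear] — {daughtercard, pcb, shield}
4. standoff@(0, 1) [-x clear] — {daughtercard, pcb, shield, standoff}
5. duct@(0, 0) [+x clear] — {daughtercard, duct, pcb, shield, standoff}
6. connector@(1, 0) [-y clear] — {connector, daughtercard, duct, pcb, shield, standoff}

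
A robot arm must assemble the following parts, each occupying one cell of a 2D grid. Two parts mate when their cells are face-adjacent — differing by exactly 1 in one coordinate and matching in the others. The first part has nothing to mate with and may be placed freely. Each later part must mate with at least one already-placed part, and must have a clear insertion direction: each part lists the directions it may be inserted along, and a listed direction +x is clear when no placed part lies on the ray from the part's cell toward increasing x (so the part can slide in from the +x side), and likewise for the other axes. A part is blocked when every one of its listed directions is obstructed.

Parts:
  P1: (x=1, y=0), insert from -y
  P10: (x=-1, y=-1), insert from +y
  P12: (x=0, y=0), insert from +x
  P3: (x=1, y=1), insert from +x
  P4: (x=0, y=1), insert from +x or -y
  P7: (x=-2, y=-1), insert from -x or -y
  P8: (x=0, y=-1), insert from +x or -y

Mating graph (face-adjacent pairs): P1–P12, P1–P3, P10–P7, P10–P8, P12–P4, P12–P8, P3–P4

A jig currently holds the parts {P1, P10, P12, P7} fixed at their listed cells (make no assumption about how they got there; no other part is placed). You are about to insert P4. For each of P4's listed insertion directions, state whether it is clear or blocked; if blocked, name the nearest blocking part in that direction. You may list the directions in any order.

+x: ray from P4(0, 1) has no placed part ⇒ clear
-y: nearest on ray is P12@(0, 0) ⇒ blocked

+x: clear; -y: blocked by P12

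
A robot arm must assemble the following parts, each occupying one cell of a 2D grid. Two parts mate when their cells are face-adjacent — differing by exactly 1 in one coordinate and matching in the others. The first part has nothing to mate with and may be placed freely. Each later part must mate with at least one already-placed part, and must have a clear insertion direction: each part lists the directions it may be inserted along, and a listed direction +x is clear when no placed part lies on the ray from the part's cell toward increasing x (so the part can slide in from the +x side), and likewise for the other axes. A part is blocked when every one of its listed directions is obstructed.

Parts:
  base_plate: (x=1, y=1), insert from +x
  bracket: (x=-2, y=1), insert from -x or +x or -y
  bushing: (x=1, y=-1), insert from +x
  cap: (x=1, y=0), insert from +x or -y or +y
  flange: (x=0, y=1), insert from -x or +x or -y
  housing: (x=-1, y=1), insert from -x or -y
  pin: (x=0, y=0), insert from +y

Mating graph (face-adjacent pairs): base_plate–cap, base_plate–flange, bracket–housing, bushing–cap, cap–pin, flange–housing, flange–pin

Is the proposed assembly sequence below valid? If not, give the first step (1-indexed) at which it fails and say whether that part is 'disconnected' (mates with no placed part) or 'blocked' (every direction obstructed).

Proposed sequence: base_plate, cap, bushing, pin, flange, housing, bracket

Valid

1. base_plate@(1, 1) [+x clear] — {base_plate}
2. cap@(1, 0) [+x clear] — {base_plate, cap}
3. bushing@(1, -1) [+x clear] — {base_plate, bushing, cap}
4. pin@(0, 0) [+y clear] — {base_plate, bushing, cap, pin}
5. flange@(0, 1) [-x clear] — {base_plate, bushing, cap, flange, pin}
6. housing@(-1, 1) [-x clear] — {base_plate, bushing, cap, flange, housing, pin}
7. bracket@(-2, 1) [-x clear] — {base_plate, bracket, bushing, cap, flange, housing, pin}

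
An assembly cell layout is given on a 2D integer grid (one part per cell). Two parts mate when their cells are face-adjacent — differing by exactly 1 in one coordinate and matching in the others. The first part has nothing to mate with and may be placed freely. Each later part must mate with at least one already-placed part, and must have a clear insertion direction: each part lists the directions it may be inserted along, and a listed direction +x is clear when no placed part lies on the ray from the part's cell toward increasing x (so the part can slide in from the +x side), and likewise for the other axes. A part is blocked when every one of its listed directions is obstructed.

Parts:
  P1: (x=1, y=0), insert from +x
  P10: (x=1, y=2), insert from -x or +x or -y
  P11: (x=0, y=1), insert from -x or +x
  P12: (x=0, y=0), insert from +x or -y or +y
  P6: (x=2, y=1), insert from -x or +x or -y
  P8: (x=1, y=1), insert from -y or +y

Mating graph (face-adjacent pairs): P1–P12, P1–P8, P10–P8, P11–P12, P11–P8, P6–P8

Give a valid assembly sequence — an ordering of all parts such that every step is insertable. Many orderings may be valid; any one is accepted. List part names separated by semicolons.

1. P12@(0, 0) [+x clear] — {P12}
2. P11@(0, 1) [-x clear] — {P11, P12}
3. P8@(1, 1) [-y clear] — {P11, P12, P8}
4. P6@(2, 1) [+x clear] — {P11, P12, P6, P8}
5. P10@(1, 2) [-x clear] — {P10, P11, P12, P6, P8}
6. P1@(1, 0) [+x clear] — {P1, P10, P11, P12, P6, P8}

P12; P11; P8; P6; P10; P1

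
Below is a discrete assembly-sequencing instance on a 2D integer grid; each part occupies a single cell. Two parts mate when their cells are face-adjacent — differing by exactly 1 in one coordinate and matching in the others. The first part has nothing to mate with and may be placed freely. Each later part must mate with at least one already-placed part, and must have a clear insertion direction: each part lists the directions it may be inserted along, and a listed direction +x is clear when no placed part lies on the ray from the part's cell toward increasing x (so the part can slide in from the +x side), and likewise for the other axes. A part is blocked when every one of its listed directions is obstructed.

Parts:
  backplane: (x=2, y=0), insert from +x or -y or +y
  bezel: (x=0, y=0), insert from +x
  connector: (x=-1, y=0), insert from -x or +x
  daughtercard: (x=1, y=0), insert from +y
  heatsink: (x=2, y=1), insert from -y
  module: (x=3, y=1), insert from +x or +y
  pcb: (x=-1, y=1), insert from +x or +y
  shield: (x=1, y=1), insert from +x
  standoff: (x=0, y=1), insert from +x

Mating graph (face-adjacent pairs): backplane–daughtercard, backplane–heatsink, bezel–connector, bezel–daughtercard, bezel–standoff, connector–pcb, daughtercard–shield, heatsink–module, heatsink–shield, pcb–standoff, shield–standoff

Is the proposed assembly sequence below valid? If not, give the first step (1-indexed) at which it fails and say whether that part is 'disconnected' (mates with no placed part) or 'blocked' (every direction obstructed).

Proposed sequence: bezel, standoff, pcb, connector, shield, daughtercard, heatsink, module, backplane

Invalid at step 6 (blocked)

1. bezel@(0, 0) [+x clear] — {bezel}
2. standoff@(0, 1) [+x clear] — {bezel, standoff}
3. pcb@(-1, 1) [+y clear] — {bezel, pcb, standoff}
4. connector@(-1, 0) [-x clear] — {bezel, connector, pcb, standoff}
5. shield@(1, 1) [+x clear] — {bezel, connector, pcb, shield, standoff}
6. daughtercard@(1, 0) — +y all obstructed ⇒ blocked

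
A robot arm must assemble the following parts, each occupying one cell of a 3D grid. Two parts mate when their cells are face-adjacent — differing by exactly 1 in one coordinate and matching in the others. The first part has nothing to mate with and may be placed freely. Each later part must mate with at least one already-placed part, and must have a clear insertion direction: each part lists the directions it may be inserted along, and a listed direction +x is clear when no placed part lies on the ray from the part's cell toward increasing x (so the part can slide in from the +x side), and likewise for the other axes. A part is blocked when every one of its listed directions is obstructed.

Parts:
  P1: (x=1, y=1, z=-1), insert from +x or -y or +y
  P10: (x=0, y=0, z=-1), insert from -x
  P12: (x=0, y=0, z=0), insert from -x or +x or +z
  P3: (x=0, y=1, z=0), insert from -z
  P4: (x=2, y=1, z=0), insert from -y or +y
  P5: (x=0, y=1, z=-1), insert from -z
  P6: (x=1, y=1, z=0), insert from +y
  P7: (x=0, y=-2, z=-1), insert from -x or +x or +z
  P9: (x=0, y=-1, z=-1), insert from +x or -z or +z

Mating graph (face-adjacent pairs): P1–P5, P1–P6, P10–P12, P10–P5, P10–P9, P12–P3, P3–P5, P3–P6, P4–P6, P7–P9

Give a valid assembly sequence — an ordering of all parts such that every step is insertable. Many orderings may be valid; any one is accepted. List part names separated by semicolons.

1. P10@(0, 0, -1) [-x clear] — {P10}
2. P12@(0, 0, 0) [-x clear] — {P10, P12}
3. P3@(0, 1, 0) [-z clear] — {P10, P12, P3}
4. P9@(0, -1, -1) [+x clear] — {P10, P12, P3, P9}
5. P5@(0, 1, -1) [-z clear] — {P10, P12, P3, P5, P9}
6. P6@(1, 1, 0) [+y clear] — {P10, P12, P3, P5, P6, P9}
7. P4@(2, 1, 0) [-y clear] — {P10, P12, P3, P4, P5, P6, P9}
8. P1@(1, 1, -1) [+x clear] — {P1, P10, P12, P3, P4, P5, P6, P9}
9. P7@(0, -2, -1) [-x clear] — {P1, P10, P12, P3, P4, P5, P6, P7, P9}

P10; P12; P3; P9; P5; P6; P4; P1; P7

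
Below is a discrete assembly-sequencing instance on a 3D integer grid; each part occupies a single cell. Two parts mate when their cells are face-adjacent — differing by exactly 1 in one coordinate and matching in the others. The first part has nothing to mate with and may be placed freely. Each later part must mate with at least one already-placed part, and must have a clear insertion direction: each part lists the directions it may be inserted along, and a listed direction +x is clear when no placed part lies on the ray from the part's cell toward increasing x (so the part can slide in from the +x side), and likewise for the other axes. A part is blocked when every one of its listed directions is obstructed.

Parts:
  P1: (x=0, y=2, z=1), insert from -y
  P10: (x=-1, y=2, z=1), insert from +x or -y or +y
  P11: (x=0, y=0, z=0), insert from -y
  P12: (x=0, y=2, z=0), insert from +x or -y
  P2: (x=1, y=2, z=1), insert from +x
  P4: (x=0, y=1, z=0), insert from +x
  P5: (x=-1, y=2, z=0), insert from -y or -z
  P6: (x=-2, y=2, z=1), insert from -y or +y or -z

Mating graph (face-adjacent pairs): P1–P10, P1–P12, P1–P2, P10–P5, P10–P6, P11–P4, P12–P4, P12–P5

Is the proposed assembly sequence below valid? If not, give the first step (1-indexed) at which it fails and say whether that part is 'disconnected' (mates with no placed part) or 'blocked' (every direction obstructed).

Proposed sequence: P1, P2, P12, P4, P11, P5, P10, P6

1. P1@(0, 2, 1) [-y clear] — {P1}
2. P2@(1, 2, 1) [+x clear] — {P1, P2}
3. P12@(0, 2, 0) [+x clear] — {P1, P12, P2}
4. P4@(0, 1, 0) [+x clear] — {P1, P12, P2, P4}
5. P11@(0, 0, 0) [-y clear] — {P1, P11, P12, P2, P4}
6. P5@(-1, 2, 0) [-y clear] — {P1, P11, P12, P2, P4, P5}
7. P10@(-1, 2, 1) [-y clear] — {P1, P10, P11, P12, P2, P4, P5}
8. P6@(-2, 2, 1) [-y clear] — {P1, P10, P11, P12, P2, P4, P5, P6}

Valid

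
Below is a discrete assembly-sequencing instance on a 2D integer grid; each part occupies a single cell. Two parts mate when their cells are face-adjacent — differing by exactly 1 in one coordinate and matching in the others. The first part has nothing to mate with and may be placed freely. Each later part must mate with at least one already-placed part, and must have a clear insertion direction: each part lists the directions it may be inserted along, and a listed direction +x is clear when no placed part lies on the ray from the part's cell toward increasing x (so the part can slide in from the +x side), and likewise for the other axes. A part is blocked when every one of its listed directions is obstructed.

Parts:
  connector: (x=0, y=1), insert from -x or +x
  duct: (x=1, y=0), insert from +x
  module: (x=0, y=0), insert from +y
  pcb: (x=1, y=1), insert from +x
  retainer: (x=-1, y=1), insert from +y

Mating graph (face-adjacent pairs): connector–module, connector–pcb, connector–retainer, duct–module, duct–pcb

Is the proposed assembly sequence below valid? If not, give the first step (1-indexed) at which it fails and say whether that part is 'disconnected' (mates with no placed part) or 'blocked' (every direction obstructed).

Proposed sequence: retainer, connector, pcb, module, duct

Invalid at step 4 (blocked)

1. retainer@(-1, 1) [+y clear] — {retainer}
2. connector@(0, 1) [+x clear] — {connector, retainer}
3. pcb@(1, 1) [+x clear] — {connector, pcb, retainer}
4. module@(0, 0) — +y all obstructed ⇒ blocked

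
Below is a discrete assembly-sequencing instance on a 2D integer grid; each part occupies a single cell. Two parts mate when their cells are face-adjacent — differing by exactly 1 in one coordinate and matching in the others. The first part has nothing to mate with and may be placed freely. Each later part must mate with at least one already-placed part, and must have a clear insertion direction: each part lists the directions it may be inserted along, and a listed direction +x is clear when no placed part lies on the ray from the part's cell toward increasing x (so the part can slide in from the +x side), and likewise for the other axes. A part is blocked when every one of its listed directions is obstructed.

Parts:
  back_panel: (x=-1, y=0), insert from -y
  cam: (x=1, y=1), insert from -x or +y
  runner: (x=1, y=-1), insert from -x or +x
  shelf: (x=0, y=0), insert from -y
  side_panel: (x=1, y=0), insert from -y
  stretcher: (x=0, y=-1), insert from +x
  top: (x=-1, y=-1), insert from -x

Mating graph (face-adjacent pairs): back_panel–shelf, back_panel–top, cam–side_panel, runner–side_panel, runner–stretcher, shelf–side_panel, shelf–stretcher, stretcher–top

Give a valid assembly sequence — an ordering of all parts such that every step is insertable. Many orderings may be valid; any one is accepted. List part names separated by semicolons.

1. back_panel@(-1, 0) [-y clear] — {back_panel}
2. top@(-1, -1) [-x clear] — {back_panel, top}
3. shelf@(0, 0) [-y clear] — {back_panel, shelf, top}
4. stretcher@(0, -1) [+x clear] — {back_panel, shelf, stretcher, top}
5. side_panel@(1, 0) [-y clear] — {back_panel, shelf, side_panel, stretcher, top}
6. cam@(1, 1) [-x clear] — {back_panel, cam, shelf, side_panel, stretcher, top}
7. runner@(1, -1) [+x clear] — {back_panel, cam, runner, shelf, side_panel, stretcher, top}

back_panel; top; shelf; stretcher; side_panel; cam; runner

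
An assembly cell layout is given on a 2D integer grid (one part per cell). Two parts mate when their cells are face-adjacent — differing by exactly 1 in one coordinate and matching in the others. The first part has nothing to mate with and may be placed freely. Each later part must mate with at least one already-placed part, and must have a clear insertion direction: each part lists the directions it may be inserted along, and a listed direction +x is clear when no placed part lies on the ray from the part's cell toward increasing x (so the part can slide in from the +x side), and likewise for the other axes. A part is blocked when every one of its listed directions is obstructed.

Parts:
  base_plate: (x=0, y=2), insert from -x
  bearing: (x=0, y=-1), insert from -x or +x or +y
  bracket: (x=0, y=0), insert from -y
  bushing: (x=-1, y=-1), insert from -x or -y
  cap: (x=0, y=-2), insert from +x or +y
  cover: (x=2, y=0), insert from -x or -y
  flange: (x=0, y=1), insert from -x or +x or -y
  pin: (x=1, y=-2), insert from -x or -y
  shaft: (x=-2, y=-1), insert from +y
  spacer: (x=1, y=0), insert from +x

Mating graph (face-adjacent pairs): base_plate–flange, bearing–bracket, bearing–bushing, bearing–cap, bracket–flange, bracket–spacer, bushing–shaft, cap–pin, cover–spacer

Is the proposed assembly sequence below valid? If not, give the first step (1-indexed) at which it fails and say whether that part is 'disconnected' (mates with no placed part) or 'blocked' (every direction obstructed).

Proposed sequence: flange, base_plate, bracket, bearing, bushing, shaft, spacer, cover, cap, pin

Valid

1. flange@(0, 1) [-x clear] — {flange}
2. base_plate@(0, 2) [-x clear] — {base_plate, flange}
3. bracket@(0, 0) [-y clear] — {base_plate, bracket, flange}
4. bearing@(0, -1) [-x clear] — {base_plate, bearing, bracket, flange}
5. bushing@(-1, -1) [-x clear] — {base_plate, bearing, bracket, bushing, flange}
6. shaft@(-2, -1) [+y clear] — {base_plate, bearing, bracket, bushing, flange, shaft}
7. spacer@(1, 0) [+x clear] — {base_plate, bearing, bracket, bushing, flange, shaft, spacer}
8. cover@(2, 0) [-y clear] — {base_plate, bearing, bracket, bushing, cover, flange, shaft, spacer}
9. cap@(0, -2) [+x clear] — {base_plate, bearing, bracket, bushing, cap, cover, flange, shaft, spacer}
10. pin@(1, -2) [-y clear] — {base_plate, bearing, bracket, bushing, cap, cover, flange, pin, shaft, spacer}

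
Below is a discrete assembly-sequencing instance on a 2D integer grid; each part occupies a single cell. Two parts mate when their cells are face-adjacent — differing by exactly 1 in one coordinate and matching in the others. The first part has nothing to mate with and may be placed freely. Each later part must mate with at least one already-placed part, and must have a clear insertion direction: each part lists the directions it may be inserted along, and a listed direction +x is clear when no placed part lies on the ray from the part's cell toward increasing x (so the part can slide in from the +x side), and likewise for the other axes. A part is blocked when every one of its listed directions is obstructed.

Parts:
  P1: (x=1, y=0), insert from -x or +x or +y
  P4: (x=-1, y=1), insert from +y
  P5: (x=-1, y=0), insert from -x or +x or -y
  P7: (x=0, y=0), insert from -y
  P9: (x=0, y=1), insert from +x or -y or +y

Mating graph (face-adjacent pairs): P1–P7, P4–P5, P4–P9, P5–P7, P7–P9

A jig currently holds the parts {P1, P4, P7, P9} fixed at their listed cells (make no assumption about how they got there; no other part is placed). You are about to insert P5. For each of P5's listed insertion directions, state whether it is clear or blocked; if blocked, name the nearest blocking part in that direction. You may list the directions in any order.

+x: blocked by P7; -x: clear; -y: clear

-x: ray from P5(-1, 0) has no placed part ⇒ clear
+x: nearest on ray is P7@(0, 0) ⇒ blocked
-y: ray from P5(-1, 0) has no placed part ⇒ clear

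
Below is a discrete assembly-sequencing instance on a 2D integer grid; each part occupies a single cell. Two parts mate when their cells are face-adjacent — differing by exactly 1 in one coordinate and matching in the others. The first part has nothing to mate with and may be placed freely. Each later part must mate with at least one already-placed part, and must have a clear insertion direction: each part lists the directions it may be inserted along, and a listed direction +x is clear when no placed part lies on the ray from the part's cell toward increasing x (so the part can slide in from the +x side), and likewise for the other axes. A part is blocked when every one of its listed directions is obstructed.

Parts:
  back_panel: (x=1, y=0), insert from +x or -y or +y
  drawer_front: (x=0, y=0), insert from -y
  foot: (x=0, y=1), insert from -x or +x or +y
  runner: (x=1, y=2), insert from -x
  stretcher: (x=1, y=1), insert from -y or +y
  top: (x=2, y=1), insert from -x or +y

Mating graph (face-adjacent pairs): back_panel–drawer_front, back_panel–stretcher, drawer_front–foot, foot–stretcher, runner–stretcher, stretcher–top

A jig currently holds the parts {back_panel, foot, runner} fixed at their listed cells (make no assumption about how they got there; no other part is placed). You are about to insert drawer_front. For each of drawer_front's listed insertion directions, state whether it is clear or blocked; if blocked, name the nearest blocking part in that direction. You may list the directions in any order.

-y: ray from drawer_front(0, 0) has no placed part ⇒ clear

-y: clear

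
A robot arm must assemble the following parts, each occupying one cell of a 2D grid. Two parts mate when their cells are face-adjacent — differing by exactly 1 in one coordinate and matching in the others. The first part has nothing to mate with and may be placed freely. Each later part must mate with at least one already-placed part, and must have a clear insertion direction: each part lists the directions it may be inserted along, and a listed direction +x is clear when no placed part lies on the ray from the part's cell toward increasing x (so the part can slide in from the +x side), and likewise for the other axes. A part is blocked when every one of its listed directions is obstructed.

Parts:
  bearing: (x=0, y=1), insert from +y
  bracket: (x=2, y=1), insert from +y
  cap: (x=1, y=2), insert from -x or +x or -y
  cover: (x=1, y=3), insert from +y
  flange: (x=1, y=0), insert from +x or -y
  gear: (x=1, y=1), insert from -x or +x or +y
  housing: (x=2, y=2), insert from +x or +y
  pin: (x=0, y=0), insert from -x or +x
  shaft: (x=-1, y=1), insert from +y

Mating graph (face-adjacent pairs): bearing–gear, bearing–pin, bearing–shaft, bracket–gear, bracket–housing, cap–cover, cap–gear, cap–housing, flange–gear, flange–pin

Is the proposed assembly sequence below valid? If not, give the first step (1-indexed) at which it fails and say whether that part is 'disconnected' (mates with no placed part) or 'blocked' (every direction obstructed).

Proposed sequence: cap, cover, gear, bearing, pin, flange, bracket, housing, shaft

1. cap@(1, 2) [-x clear] — {cap}
2. cover@(1, 3) [+y clear] — {cap, cover}
3. gear@(1, 1) [-x clear] — {cap, cover, gear}
4. bearing@(0, 1) [+y clear] — {bearing, cap, cover, gear}
5. pin@(0, 0) [-x clear] — {bearing, cap, cover, gear, pin}
6. flange@(1, 0) [+x clear] — {bearing, cap, cover, flange, gear, pin}
7. bracket@(2, 1) [+y clear] — {bearing, bracket, cap, cover, flange, gear, pin}
8. housing@(2, 2) [+x clear] — {bearing, bracket, cap, cover, flange, gear, housing, pin}
9. shaft@(-1, 1) [+y clear] — {bearing, bracket, cap, cover, flange, gear, housing, pin, shaft}

Valid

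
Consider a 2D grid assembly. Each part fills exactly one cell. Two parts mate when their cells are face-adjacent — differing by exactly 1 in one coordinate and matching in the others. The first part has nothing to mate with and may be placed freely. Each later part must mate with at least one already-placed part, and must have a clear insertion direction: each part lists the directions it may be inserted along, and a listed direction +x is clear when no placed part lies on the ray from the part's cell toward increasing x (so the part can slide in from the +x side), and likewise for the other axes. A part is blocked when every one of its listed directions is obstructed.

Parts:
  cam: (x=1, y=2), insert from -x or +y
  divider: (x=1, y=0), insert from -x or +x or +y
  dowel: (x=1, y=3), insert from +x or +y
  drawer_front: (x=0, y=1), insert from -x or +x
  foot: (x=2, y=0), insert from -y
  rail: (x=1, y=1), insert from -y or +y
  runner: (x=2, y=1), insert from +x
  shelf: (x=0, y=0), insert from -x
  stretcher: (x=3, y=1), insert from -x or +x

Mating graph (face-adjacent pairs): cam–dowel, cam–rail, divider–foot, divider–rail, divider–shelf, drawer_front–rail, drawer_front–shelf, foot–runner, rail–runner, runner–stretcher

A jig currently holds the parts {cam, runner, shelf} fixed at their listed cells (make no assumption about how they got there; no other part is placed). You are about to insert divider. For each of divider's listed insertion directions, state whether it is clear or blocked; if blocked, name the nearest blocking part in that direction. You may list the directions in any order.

-x: nearest on ray is shelf@(0, 0) ⇒ blocked
+x: ray from divider(1, 0) has no placed part ⇒ clear
+y: nearest on ray is cam@(1, 2) ⇒ blocked

+x: clear; +y: blocked by cam; -x: blocked by shelf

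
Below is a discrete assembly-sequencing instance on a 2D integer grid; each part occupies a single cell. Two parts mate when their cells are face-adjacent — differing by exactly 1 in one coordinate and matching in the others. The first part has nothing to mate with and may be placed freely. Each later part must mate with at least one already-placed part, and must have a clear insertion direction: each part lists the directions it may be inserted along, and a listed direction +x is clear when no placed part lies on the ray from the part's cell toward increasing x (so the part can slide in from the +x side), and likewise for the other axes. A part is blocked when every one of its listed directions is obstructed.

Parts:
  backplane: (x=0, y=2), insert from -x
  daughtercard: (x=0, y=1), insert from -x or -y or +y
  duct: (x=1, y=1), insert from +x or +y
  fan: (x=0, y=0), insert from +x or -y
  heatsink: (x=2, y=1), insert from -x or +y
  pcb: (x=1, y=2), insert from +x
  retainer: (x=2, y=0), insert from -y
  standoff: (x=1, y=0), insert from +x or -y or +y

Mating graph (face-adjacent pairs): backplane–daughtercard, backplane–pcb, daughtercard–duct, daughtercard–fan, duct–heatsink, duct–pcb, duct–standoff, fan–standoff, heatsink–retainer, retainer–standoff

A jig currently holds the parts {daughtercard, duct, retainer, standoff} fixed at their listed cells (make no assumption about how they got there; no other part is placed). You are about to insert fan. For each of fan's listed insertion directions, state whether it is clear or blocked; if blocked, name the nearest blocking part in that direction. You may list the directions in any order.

+x: blocked by standoff; -y: clear

+x: nearest on ray is standoff@(1, 0) ⇒ blocked
-y: ray from fan(0, 0) has no placed part ⇒ clear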